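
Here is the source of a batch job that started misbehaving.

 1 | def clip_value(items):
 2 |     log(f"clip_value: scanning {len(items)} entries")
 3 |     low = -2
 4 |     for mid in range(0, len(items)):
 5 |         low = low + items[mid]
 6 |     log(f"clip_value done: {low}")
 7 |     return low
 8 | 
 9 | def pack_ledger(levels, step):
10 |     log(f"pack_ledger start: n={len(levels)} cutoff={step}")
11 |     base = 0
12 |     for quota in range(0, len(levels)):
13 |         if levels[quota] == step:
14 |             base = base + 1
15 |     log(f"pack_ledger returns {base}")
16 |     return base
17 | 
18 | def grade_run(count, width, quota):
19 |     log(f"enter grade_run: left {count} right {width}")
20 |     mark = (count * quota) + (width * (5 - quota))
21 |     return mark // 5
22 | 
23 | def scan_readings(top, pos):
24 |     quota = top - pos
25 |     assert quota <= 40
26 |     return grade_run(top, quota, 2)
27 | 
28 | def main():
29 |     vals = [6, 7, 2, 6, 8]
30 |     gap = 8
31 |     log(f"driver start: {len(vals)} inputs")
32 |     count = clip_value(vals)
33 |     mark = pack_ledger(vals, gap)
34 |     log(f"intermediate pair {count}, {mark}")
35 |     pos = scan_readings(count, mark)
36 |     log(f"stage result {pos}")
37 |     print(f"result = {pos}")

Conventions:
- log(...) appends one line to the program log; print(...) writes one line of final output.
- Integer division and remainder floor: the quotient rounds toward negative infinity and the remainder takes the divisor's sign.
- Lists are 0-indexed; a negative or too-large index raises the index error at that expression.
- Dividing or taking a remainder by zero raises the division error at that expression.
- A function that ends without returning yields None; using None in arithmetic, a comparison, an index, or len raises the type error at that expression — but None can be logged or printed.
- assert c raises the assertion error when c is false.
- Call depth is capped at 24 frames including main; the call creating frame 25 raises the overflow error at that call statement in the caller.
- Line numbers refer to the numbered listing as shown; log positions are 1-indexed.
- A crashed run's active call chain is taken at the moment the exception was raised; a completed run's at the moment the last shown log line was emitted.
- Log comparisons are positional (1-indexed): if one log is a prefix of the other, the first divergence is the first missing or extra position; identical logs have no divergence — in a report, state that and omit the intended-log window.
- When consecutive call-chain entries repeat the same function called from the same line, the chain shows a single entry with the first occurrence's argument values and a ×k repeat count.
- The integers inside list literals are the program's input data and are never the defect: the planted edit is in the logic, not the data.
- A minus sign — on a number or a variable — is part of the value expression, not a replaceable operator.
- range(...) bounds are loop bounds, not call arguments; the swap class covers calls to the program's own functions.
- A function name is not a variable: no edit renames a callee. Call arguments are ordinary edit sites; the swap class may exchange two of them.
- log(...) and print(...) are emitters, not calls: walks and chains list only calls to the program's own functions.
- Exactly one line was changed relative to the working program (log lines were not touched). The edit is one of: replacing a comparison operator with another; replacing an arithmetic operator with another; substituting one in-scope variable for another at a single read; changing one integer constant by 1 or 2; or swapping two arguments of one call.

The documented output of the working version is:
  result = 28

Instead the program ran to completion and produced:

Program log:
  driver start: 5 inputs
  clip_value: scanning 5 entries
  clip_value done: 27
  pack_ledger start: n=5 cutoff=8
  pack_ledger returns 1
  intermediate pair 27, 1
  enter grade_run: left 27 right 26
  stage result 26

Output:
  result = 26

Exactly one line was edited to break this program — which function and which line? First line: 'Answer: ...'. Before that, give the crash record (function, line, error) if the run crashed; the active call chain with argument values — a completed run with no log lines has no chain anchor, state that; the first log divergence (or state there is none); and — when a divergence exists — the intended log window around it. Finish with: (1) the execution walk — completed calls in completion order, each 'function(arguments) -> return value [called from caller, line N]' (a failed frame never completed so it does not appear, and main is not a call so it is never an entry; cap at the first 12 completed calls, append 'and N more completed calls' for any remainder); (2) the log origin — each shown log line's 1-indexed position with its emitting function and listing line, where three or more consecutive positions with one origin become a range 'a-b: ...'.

Answer: the defect is in clip_value at line 3.
Key observation: Log line 3 is where behavior first shows: 'clip_value done: 27' appears instead of 'clip_value done: 29'.
Call chain: main.
First divergence: position 3 — shown 'clip_value done: 27', intended 'clip_value done: 29'.
Intended log window:
  1: driver start: 5 inputs
  2: clip_value: scanning 5 entries
  3: clip_value done: 29
  4: pack_ledger start: n=5 cutoff=8
Execution walk:
  clip_value([6, 7, 2, 6, 8]) -> 27  [called from main, line 32]
  pack_ledger([6, 7, 2, 6, 8], 8) -> 1  [called from main, line 33]
  grade_run(27, 26, 2) -> 26  [called from scan_readings, line 26]
  scan_readings(27, 1) -> 26  [called from main, line 35]
Log line origins:
  1: emitted by main (line 31)
  2: emitted by clip_value (line 2)
  3: emitted by clip_value (line 6)
  4: emitted by pack_ledger (line 10)
  5: emitted by pack_ledger (line 15)
  6: emitted by main (line 34)
  7: emitted by grade_run (line 19)
  8: emitted by main (line 36)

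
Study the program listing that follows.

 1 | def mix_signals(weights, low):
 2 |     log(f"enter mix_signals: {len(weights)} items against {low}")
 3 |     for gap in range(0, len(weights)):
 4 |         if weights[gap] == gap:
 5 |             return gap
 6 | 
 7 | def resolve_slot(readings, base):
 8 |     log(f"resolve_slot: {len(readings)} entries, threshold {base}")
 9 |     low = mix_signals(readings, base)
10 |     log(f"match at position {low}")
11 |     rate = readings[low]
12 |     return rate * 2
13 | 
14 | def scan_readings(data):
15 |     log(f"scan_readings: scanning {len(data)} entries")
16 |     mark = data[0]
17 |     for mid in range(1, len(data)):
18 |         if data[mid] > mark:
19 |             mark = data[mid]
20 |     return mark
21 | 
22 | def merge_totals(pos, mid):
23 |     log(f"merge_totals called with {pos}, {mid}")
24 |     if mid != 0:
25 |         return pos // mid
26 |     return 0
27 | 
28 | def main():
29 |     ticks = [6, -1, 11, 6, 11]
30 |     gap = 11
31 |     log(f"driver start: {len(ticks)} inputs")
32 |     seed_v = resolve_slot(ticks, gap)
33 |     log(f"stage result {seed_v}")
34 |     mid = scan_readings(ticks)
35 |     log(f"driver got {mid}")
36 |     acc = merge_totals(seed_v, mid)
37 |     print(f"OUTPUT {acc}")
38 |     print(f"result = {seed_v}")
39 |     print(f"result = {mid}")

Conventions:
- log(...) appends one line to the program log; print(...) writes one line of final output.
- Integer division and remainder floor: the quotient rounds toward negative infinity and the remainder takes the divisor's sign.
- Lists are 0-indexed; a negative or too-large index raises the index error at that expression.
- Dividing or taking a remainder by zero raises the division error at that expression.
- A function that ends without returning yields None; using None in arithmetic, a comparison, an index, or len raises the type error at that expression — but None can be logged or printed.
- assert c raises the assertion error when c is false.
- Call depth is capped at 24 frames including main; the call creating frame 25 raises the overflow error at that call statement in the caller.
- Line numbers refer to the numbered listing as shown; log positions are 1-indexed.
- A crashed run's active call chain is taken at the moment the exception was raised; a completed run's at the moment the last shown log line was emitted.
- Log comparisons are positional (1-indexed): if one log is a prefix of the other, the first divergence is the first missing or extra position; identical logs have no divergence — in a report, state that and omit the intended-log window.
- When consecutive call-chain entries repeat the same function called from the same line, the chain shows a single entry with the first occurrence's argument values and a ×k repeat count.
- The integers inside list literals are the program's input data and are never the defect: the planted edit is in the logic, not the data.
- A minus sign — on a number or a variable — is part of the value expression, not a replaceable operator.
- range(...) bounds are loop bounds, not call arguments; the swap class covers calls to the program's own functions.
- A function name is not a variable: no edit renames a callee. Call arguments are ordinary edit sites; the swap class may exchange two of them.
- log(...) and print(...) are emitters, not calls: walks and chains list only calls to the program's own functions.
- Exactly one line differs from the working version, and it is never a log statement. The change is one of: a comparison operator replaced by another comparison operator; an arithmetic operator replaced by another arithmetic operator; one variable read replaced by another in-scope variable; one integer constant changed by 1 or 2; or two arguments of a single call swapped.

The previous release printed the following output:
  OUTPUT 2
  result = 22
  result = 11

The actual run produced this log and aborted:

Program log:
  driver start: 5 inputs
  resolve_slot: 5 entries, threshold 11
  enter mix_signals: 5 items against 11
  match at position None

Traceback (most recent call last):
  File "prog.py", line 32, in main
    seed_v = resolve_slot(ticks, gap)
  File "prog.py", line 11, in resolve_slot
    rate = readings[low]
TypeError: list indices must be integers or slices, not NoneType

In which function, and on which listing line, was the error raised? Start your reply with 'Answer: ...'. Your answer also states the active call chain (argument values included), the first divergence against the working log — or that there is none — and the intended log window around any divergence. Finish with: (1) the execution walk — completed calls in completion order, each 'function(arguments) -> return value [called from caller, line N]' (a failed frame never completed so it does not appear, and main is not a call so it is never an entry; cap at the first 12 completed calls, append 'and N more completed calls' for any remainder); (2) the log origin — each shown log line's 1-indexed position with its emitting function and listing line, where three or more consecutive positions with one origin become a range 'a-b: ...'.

Answer: the error was raised in resolve_slot, line 11.
The tell: At log position 4 the runs split — shown 'match at position None', but the working version logs 'match at position 2'.
Call chain: main -> resolve_slot([6, -1, 11, 6, 11], 11) (called at line 32).
First divergence: position 4; shown 'match at position None' vs intended 'match at position 2'.
Intended log window:
  2: resolve_slot: 5 entries, threshold 11
  3: enter mix_signals: 5 items against 11
  4: match at position 2
  5: stage result 22
Execution walk:
  mix_signals([6, -1, 11, 6, 11], 11) -> None  [called from resolve_slot, line 9]
Log origin:
  1: logged in main at line 31
  2: logged in resolve_slot at line 8
  3: logged in mix_signals at line 2
  4: logged in resolve_slot at line 10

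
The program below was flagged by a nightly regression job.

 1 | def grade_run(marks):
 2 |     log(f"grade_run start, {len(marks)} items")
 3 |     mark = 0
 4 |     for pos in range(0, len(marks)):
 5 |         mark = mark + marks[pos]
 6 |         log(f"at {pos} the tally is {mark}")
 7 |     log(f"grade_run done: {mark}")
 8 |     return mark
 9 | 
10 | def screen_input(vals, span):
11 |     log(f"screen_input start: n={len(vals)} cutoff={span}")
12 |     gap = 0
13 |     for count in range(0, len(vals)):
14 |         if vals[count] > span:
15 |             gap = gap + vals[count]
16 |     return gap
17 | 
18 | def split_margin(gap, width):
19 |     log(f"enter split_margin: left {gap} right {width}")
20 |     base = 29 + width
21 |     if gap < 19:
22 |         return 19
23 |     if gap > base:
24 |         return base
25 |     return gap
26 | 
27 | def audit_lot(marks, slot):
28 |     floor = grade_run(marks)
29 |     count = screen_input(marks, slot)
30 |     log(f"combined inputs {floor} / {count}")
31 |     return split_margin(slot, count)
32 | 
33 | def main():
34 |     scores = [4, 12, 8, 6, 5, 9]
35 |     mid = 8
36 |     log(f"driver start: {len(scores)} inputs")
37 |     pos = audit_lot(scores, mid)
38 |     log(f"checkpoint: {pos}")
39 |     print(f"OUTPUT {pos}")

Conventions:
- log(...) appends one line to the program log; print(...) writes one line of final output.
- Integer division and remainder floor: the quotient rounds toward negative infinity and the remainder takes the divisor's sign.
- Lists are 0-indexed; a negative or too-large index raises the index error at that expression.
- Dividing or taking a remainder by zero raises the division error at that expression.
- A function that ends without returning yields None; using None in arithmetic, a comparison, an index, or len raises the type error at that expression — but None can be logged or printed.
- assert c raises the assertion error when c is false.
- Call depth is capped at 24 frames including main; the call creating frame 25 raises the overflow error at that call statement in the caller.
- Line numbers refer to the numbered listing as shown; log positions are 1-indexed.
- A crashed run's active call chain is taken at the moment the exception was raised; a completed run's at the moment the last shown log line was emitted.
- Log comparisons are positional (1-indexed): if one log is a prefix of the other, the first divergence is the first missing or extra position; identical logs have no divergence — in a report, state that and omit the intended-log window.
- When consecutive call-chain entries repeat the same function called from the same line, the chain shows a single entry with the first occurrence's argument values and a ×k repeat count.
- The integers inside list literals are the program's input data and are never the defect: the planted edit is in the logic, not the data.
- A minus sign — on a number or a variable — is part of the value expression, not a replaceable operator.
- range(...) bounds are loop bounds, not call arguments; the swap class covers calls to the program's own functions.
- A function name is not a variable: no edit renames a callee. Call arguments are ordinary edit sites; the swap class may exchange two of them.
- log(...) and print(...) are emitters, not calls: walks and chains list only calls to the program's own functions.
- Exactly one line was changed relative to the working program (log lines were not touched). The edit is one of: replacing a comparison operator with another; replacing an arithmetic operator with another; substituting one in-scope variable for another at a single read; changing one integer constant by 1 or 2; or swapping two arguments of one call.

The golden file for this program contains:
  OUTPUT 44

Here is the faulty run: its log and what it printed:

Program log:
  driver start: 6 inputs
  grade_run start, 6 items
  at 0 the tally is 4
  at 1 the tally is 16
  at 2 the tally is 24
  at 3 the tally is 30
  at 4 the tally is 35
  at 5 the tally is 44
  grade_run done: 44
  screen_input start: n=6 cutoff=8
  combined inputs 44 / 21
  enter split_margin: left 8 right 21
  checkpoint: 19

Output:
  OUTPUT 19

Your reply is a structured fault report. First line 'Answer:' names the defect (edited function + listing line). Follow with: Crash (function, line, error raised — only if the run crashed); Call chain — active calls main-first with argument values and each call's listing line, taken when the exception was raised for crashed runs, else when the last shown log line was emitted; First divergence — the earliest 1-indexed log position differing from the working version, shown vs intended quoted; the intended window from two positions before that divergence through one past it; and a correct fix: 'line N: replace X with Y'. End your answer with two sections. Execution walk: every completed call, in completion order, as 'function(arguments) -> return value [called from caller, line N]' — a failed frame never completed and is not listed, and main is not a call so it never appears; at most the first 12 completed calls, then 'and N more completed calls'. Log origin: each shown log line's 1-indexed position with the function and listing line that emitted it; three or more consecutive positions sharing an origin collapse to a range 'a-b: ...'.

Answer: the defect is in audit_lot at line 31.
The tell: Position 12 is the first bad log line: 'enter split_margin: left 8 right 21' should read 'enter split_margin: left 44 right 21'.
Call chain: main.
First divergence: position 12 — the shown line 'enter split_margin: left 8 right 21' should read 'enter split_margin: left 44 right 21'.
Intended log window:
  10: screen_input start: n=6 cutoff=8
  11: combined inputs 44 / 21
  12: enter split_margin: left 44 right 21
  13: checkpoint: 44
Execution walk:
  grade_run([4, 12, 8, 6, 5, 9]) -> 44  [called from audit_lot, line 28]
  screen_input([4, 12, 8, 6, 5, 9], 8) -> 21  [called from audit_lot, line 29]
  split_margin(8, 21) -> 19  [called from audit_lot, line 31]
  audit_lot([4, 12, 8, 6, 5, 9], 8) -> 19  [called from main, line 37]
Origin of each log line:
  1: from main, line 36
  2: from grade_run, line 2
  3-8: from grade_run, line 6
  9: from grade_run, line 7
  10: from screen_input, line 11
  11: from audit_lot, line 30
  12: from split_margin, line 19
  13: from main, line 38
A correct fix: line 31: replace `slot` with `floor`.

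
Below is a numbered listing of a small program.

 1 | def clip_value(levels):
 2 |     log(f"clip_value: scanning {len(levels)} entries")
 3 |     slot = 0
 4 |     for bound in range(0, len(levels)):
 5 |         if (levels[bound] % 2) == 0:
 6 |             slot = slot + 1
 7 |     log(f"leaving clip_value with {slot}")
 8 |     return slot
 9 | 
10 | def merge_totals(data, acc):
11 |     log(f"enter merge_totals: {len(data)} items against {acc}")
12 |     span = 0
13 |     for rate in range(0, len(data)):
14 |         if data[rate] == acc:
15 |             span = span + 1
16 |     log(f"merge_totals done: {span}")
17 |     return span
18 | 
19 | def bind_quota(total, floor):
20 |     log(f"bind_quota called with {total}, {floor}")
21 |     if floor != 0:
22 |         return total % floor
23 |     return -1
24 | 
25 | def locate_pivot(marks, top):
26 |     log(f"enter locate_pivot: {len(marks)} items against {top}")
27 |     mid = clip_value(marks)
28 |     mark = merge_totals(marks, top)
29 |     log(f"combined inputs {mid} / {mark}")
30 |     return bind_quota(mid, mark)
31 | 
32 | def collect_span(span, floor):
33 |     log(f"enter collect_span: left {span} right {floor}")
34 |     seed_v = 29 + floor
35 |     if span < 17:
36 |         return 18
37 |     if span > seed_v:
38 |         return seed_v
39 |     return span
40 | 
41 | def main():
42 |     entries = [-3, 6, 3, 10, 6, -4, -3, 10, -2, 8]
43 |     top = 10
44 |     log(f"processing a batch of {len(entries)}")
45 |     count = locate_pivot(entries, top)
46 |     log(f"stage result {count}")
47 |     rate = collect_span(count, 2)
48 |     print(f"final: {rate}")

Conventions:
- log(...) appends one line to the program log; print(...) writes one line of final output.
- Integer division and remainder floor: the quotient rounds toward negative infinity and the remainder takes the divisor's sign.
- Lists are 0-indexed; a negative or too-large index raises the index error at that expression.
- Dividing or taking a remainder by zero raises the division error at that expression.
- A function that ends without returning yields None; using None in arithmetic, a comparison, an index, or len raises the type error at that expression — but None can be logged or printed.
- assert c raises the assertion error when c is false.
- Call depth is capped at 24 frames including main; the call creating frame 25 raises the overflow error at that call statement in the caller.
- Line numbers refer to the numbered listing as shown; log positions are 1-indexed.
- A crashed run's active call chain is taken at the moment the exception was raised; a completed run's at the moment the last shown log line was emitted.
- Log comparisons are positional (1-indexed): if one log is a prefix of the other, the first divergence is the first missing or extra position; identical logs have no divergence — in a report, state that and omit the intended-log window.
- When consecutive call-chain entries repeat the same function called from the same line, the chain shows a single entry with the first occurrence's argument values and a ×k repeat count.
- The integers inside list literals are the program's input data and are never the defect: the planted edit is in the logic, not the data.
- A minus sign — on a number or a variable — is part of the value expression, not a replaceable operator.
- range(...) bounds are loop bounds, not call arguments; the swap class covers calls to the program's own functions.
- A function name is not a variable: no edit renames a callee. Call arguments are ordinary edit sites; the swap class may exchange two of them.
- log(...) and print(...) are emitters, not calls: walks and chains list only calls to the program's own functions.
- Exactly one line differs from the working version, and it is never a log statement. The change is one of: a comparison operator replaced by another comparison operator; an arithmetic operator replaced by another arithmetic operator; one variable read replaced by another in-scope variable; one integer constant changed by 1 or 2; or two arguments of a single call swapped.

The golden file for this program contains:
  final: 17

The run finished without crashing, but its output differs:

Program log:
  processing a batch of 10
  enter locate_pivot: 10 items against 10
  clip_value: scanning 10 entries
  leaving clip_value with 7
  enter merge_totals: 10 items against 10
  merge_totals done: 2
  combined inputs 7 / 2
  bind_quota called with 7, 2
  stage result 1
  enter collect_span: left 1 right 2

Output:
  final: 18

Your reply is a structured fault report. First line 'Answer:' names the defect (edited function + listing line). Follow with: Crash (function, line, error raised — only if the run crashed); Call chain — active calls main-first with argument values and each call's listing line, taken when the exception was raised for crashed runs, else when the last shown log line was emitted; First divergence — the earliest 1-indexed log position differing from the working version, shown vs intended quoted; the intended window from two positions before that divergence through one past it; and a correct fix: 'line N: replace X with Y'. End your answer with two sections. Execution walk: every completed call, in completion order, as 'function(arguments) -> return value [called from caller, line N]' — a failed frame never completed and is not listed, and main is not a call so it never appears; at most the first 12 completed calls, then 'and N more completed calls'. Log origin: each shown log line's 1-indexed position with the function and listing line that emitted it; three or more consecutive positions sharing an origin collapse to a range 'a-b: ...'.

Answer: the defect is in collect_span at line 36.
Key fact: The two runs log identically and part ways only at the printed values.
Call chain: main -> collect_span(1, 2) (called at line 47).
First divergence: none (the log streams are identical).
Execution walk:
  clip_value([-3, 6, 3, 10, 6, -4, -3, 10, -2, 8]) -> 7  [called from locate_pivot, line 27]
  merge_totals([-3, 6, 3, 10, 6, -4, -3, 10, -2, 8], 10) -> 2  [called from locate_pivot, line 28]
  bind_quota(7, 2) -> 1  [called from locate_pivot, line 30]
  locate_pivot([-3, 6, 3, 10, 6, -4, -3, 10, -2, 8], 10) -> 1  [called from main, line 45]
  collect_span(1, 2) -> 18  [called from main, line 47]
Log line origins:
  1: from main, line 44
  2: from locate_pivot, line 26
  3: from clip_value, line 2
  4: from clip_value, line 7
  5: from merge_totals, line 11
  6: from merge_totals, line 16
  7: from locate_pivot, line 29
  8: from bind_quota, line 20
  9: from main, line 46
  10: from collect_span, line 33
A correct fix: line 36: replace `18` with `17`.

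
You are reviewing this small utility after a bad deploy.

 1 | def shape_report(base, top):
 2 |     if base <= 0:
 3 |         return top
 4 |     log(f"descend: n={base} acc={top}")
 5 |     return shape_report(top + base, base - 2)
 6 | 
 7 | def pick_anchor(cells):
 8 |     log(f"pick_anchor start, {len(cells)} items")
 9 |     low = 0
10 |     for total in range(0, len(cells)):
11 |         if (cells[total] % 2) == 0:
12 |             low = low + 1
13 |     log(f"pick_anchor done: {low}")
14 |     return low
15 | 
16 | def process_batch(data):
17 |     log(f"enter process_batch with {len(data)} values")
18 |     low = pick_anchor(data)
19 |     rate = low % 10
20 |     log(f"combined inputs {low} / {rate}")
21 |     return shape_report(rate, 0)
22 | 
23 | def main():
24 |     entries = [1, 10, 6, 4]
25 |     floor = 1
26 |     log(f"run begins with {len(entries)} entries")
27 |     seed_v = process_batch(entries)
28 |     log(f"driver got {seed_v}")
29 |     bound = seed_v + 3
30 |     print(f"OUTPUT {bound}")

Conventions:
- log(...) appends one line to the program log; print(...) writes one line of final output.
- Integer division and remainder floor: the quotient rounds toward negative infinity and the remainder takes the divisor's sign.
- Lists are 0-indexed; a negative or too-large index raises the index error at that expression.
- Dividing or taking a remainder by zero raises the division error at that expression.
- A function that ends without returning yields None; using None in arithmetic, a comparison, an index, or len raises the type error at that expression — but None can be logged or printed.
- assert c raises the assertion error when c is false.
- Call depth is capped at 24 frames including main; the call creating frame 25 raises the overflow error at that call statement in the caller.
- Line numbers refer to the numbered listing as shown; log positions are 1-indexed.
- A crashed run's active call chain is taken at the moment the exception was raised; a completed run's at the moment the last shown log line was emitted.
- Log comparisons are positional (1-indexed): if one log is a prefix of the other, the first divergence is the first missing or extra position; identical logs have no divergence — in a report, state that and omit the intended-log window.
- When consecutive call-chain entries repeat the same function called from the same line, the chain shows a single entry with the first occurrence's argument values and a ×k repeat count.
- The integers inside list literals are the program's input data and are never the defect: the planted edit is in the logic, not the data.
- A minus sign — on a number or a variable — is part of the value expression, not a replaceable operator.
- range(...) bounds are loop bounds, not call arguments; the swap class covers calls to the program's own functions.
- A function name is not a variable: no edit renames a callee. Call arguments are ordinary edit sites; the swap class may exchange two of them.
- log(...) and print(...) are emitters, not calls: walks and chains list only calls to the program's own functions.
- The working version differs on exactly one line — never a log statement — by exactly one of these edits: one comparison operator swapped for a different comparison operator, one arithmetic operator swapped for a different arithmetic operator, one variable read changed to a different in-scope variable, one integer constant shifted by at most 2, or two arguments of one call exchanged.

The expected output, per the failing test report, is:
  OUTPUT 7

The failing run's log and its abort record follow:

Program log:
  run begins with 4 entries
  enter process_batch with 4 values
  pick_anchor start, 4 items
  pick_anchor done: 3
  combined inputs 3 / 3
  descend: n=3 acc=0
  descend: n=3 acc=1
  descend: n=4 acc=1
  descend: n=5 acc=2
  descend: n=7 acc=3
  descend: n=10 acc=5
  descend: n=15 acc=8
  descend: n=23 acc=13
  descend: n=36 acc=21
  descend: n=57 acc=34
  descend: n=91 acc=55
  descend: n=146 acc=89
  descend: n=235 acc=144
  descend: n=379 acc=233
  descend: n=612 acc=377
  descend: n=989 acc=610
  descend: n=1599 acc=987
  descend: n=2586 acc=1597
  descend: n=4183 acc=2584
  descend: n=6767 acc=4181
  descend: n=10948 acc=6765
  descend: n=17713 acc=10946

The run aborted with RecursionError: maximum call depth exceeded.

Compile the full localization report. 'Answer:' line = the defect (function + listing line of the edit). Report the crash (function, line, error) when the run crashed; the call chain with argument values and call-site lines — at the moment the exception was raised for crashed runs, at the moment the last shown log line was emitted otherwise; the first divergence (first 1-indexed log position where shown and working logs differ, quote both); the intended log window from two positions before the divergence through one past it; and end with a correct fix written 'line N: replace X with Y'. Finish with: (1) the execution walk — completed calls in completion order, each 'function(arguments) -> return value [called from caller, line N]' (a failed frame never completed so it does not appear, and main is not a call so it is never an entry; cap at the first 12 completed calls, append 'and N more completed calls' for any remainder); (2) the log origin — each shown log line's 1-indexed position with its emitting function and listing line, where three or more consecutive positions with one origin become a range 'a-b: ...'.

Answer: the defect is in shape_report at line 5.
Key fact: Everything matches until log position 7, which reads 'descend: n=3 acc=1' in place of 'descend: n=1 acc=3'.
Crash: shape_report, line 5, RecursionError.
Call chain: main -> process_batch([1, 10, 6, 4]) (called at line 27) -> shape_report(3, 0) (called at line 21) -> shape_report(3, 1) (called at line 5) ×21.
First divergence: position 7 — the shown line 'descend: n=3 acc=1' should read 'descend: n=1 acc=3'.
Intended log window:
  5: combined inputs 3 / 3
  6: descend: n=3 acc=0
  7: descend: n=1 acc=3
  8: driver got 4
Execution walk:
  pick_anchor([1, 10, 6, 4]) -> 3  [called from process_batch, line 18]
Log line origins:
  1 — main, line 26
  2 — process_batch, line 17
  3 — pick_anchor, line 8
  4 — pick_anchor, line 13
  5 — process_batch, line 20
  6-27 — shape_report, line 4
A correct fix: line 5: replace `shape_report(top + base, base - 2)` with `shape_report(base - 2, top + base)`.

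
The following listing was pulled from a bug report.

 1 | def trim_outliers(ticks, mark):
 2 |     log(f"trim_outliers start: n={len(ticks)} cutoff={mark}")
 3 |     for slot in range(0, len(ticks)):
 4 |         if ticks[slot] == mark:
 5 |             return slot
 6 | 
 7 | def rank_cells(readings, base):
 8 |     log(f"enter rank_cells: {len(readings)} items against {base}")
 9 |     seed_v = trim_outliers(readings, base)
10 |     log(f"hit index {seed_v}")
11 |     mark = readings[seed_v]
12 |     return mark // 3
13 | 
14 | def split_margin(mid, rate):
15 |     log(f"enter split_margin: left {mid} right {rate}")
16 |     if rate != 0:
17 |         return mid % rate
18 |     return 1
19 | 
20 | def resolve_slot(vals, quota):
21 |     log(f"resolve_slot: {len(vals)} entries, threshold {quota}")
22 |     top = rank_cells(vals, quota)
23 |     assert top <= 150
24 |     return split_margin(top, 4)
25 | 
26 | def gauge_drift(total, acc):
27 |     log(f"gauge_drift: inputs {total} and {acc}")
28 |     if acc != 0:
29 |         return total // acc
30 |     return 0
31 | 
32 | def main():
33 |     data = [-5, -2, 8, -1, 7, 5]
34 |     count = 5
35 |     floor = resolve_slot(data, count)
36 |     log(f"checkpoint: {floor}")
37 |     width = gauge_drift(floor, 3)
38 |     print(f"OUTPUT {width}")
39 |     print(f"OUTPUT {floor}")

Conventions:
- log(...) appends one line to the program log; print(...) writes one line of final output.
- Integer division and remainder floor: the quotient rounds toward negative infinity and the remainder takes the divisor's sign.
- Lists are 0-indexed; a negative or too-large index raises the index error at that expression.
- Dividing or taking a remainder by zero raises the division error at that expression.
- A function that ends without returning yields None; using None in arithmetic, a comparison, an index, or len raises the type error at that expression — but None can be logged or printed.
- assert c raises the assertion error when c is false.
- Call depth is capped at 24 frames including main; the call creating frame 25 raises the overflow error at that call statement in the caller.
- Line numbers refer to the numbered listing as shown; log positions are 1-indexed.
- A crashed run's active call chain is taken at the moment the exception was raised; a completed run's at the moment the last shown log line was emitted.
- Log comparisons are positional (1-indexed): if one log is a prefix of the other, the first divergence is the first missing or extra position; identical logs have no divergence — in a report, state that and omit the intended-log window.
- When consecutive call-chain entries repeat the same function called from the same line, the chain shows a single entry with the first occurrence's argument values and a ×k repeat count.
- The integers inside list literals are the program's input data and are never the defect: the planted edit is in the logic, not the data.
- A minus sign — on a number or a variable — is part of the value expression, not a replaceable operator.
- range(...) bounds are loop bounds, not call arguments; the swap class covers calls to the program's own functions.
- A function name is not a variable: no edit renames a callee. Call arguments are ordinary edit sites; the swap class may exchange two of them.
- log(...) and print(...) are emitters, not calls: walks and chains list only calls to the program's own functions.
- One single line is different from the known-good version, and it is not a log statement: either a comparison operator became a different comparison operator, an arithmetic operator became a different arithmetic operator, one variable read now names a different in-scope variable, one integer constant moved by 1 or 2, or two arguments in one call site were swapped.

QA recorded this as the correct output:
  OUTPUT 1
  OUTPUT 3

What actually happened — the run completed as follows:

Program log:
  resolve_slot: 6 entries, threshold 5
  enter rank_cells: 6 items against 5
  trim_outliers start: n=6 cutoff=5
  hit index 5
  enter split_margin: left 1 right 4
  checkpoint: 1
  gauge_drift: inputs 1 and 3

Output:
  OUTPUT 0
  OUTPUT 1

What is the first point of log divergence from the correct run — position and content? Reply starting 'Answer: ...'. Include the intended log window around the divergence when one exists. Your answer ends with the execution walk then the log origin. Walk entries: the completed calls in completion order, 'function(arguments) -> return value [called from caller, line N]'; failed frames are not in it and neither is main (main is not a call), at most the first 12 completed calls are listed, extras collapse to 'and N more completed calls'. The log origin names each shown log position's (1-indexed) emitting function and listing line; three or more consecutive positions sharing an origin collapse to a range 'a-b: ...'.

Answer: position 5; shown 'enter split_margin: left 1 right 4' vs intended 'enter split_margin: left 15 right 4'.
Intended log window:
  3: trim_outliers start: n=6 cutoff=5
  4: hit index 5
  5: enter split_margin: left 15 right 4
  6: checkpoint: 3
Execution walk:
  trim_outliers([-5, -2, 8, -1, 7, 5], 5) -> 5  [called from rank_cells, line 9]
  rank_cells([-5, -2, 8, -1, 7, 5], 5) -> 1  [called from resolve_slot, line 22]
  split_margin(1, 4) -> 1  [called from resolve_slot, line 24]
  resolve_slot([-5, -2, 8, -1, 7, 5], 5) -> 1  [called from main, line 35]
  gauge_drift(1, 3) -> 0  [called from main, line 37]
Log origins:
  1: logged in resolve_slot at line 21
  2: logged in rank_cells at line 8
  3: logged in trim_outliers at line 2
  4: logged in rank_cells at line 10
  5: logged in split_margin at line 15
  6: logged in main at line 36
  7: logged in gauge_drift at line 27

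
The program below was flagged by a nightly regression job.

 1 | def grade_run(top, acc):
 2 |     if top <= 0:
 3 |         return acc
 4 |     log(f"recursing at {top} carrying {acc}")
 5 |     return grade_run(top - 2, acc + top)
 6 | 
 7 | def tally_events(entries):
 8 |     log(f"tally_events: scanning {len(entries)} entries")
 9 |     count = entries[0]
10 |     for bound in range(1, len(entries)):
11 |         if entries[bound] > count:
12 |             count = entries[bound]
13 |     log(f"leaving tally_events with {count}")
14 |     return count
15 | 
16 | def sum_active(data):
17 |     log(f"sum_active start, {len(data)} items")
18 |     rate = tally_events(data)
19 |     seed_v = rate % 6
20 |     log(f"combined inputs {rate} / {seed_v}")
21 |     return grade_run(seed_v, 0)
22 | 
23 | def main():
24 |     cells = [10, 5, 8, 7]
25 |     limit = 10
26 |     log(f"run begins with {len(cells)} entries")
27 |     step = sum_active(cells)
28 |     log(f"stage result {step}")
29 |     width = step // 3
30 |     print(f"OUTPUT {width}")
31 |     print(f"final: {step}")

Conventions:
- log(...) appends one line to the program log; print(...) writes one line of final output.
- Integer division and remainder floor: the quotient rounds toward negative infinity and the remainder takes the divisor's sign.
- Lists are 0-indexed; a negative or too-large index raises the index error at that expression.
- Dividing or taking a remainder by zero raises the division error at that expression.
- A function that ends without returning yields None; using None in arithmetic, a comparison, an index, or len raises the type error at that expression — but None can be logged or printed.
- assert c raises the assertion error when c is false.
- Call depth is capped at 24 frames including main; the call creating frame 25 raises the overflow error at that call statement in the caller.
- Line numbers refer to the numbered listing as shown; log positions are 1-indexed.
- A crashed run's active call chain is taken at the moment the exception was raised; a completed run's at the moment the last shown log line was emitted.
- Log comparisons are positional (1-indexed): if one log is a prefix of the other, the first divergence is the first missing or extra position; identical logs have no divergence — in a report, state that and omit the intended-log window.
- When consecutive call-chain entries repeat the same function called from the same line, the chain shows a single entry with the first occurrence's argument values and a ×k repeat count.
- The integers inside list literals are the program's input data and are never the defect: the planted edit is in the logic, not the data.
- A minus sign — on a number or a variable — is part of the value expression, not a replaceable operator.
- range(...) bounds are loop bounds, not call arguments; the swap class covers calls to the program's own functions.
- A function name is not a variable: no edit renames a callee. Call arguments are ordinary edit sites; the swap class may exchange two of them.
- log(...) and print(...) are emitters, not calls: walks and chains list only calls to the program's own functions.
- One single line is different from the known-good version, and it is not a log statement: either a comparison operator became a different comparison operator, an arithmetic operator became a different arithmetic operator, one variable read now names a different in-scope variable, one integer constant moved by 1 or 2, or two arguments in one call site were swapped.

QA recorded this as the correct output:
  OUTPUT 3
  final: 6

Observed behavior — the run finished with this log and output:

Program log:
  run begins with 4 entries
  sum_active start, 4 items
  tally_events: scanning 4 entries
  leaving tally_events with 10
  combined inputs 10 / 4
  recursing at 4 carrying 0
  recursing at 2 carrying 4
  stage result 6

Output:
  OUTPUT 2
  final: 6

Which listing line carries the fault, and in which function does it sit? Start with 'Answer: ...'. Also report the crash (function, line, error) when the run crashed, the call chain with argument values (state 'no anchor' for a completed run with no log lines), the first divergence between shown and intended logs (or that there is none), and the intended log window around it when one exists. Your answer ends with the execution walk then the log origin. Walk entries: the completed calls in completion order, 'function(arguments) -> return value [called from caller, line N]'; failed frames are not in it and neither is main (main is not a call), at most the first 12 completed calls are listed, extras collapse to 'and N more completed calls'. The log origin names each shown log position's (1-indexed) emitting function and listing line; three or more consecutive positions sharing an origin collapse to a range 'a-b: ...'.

Answer: the defect is in main at line 29.
Key fact: No log line changed; the fault shows up purely in the output.
Call chain: main.
First divergence: none (the log streams are identical).
Execution walk:
  tally_events([10, 5, 8, 7]) -> 10  [called from sum_active, line 18]
  grade_run(0, 6) -> 6  [called from grade_run, line 5]
  grade_run(2, 4) -> 6  [called from grade_run, line 5]
  grade_run(4, 0) -> 6  [called from sum_active, line 21]
  sum_active([10, 5, 8, 7]) -> 6  [called from main, line 27]
Log origins:
  1: emitted by main (line 26)
  2: emitted by sum_active (line 17)
  3: emitted by tally_events (line 8)
  4: emitted by tally_events (line 13)
  5: emitted by sum_active (line 20)
  6: emitted by grade_run (line 4)
  7: emitted by grade_run (line 4)
  8: emitted by main (line 28)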